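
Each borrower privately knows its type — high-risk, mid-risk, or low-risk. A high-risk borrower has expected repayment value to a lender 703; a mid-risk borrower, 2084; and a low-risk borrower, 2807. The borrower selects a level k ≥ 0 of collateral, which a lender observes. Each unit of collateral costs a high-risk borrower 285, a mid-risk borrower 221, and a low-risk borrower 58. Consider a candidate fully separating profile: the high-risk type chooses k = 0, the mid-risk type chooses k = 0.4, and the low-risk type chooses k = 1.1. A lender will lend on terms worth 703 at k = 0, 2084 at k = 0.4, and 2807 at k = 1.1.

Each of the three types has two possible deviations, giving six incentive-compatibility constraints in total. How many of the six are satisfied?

3

Mid-risk (own payoff 2084 − 221×0.4 = 1995.6): to k=0 gives 703 → no gain ✓; to k=1.1 gives 2807 − 221×1.1 = 2563.9 → profitable ✗.
High-risk (own payoff 703): to k=0.4 gives 2084 − 285×0.4 = 1970 → profitable ✗; to k=1.1 gives 2807 − 285×1.1 = 2493.5 → profitable ✗.
Low-risk (own payoff 2807 − 58×1.1 = 2743.2): to k=0 gives 703 → no gain ✓; to k=0.4 gives 2084 − 58×0.4 = 2060.8 → no gain ✓.
3 of the 6 constraints hold; not an equilibrium.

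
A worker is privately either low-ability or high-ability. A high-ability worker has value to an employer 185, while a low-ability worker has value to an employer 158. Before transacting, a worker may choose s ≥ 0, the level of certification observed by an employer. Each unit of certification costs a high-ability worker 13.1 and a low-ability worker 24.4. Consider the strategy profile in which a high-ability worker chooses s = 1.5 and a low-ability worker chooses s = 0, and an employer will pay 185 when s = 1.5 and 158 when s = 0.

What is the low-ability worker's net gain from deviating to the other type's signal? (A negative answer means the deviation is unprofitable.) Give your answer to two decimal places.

Playing s = 0 the low-ability worker receives 158.
Deviating to s = 1.5 brings payment 185 at cost 24.4 × 1.5 = 36.6, netting 148.4.
Gain from deviating: 148.4 − 158 = -9.60.
The gain is negative, so the low-ability type's incentive-compatibility constraint is satisfied.

-9.60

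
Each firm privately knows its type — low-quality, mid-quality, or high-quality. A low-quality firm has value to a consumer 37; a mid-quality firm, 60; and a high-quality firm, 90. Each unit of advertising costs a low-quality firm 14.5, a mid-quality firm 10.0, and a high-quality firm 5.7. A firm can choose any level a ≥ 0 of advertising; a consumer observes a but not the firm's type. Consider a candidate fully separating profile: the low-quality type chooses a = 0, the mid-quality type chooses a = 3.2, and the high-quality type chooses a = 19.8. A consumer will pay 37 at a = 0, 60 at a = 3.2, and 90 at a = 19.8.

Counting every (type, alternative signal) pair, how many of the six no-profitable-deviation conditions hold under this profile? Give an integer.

3

Mid-quality (own payoff 60 − 10.0×3.2 = 28): to a=0 gives 37 → profitable ✗; to a=19.8 gives 90 − 10.0×19.8 = -108 → no gain ✓.
Low-quality (own payoff 37): to a=3.2 gives 60 − 14.5×3.2 = 13.6 → no gain ✓; to a=19.8 gives 90 − 14.5×19.8 = -197.1 → no gain ✓.
High-quality (own payoff 90 − 5.7×19.8 = -22.86): to a=0 gives 37 → profitable ✗; to a=3.2 gives 60 − 5.7×3.2 = 41.76 → profitable ✗.
3 of the 6 constraints hold; not an equilibrium.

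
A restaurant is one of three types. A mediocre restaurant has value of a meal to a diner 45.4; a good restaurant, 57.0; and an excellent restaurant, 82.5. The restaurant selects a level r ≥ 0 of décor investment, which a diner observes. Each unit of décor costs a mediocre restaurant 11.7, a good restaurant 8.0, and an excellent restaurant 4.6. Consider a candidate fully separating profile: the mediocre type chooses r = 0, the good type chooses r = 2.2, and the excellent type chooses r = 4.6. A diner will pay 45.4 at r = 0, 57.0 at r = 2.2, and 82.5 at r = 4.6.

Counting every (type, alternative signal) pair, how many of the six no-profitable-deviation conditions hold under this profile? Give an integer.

Good (own payoff 57.0 − 8.0×2.2 = 39.4): to r=0 gives 45.4 → profitable ✗; to r=4.6 gives 82.5 − 8.0×4.6 = 45.7 → profitable ✗.
Mediocre (own payoff 45.4): to r=2.2 gives 57.0 − 11.7×2.2 = 31.26 → no gain ✓; to r=4.6 gives 82.5 − 11.7×4.6 = 28.68 → no gain ✓.
Excellent (own payoff 82.5 − 4.6×4.6 = 61.34): to r=0 gives 45.4 → no gain ✓; to r=2.2 gives 57.0 − 4.6×2.2 = 46.88 → no gain ✓.
4 of the 6 constraints hold; not an equilibrium.

4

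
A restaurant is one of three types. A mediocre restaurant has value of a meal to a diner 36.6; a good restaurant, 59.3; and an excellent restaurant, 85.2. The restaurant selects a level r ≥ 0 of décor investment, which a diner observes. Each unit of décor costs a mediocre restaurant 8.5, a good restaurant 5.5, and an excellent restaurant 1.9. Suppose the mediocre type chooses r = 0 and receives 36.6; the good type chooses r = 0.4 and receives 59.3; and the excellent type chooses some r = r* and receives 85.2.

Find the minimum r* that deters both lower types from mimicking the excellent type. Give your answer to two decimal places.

5.72

Good type (on-path payoff 59.3 − 5.5×0.4 = 57.1) won't mimic when 57.1 ≥ 85.2 − 5.5·r*, i.e. r* ≥ 5.11.
Mediocre type (on-path payoff 36.6) won't mimic when 36.6 ≥ 85.2 − 8.5·r*, i.e. r* ≥ 5.72.
Both must hold, so r* = max(5.72, 5.11) = 5.72. The mediocre type's constraint binds.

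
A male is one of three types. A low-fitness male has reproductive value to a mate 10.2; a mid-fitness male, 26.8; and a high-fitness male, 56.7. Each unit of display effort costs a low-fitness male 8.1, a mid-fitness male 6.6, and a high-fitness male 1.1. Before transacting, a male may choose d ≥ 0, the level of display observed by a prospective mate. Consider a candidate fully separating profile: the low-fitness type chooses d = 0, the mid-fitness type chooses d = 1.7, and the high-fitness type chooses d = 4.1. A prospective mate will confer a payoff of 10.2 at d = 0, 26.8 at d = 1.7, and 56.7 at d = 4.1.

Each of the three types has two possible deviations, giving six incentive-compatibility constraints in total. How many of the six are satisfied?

3

High-fitness (own payoff 56.7 − 1.1×4.1 = 52.19): to d=0 gives 10.2 → no gain ✓; to d=1.7 gives 26.8 − 1.1×1.7 = 24.93 → no gain ✓.
Low-fitness (own payoff 10.2): to d=1.7 gives 26.8 − 8.1×1.7 = 13.03 → profitable ✗; to d=4.1 gives 56.7 − 8.1×4.1 = 23.49 → profitable ✗.
Mid-fitness (own payoff 26.8 − 6.6×1.7 = 15.58): to d=0 gives 10.2 → no gain ✓; to d=4.1 gives 56.7 − 6.6×4.1 = 29.64 → profitable ✗.
3 of the 6 constraints hold; not an equilibrium.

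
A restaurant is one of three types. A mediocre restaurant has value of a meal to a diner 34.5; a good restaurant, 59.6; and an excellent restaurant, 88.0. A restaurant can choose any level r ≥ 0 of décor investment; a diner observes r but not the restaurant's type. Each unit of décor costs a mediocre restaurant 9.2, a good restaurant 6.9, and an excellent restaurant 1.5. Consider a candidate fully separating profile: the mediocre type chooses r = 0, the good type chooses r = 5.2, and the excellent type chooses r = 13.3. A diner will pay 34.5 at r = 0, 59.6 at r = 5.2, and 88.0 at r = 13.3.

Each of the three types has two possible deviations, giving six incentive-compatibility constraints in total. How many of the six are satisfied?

Good (own payoff 59.6 − 6.9×5.2 = 23.72): to r=0 gives 34.5 → profitable ✗; to r=13.3 gives 88.0 − 6.9×13.3 = -3.77 → no gain ✓.
Excellent (own payoff 88.0 − 1.5×13.3 = 68.05): to r=0 gives 34.5 → no gain ✓; to r=5.2 gives 59.6 − 1.5×5.2 = 51.8 → no gain ✓.
Mediocre (own payoff 34.5): to r=5.2 gives 59.6 − 9.2×5.2 = 11.76 → no gain ✓; to r=13.3 gives 88.0 − 9.2×13.3 = -34.36 → no gain ✓.
5 of the 6 constraints hold; not an equilibrium.

5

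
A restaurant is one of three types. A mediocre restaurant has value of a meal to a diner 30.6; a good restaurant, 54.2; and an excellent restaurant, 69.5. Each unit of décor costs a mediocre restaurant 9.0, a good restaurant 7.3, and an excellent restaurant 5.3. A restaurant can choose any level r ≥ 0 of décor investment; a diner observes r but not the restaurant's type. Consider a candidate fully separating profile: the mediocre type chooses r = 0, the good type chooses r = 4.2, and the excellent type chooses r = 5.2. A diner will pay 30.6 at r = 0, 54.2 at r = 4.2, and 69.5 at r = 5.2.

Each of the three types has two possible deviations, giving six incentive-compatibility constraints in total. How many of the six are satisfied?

Mediocre (own payoff 30.6): to r=4.2 gives 54.2 − 9.0×4.2 = 16.4 → no gain ✓; to r=5.2 gives 69.5 − 9.0×5.2 = 22.7 → no gain ✓.
Good (own payoff 54.2 − 7.3×4.2 = 23.54): to r=0 gives 30.6 → profitable ✗; to r=5.2 gives 69.5 − 7.3×5.2 = 31.54 → profitable ✗.
Excellent (own payoff 69.5 − 5.3×5.2 = 41.94): to r=0 gives 30.6 → no gain ✓; to r=4.2 gives 54.2 − 5.3×4.2 = 31.94 → no gain ✓.
4 of the 6 constraints hold; not an equilibrium.

4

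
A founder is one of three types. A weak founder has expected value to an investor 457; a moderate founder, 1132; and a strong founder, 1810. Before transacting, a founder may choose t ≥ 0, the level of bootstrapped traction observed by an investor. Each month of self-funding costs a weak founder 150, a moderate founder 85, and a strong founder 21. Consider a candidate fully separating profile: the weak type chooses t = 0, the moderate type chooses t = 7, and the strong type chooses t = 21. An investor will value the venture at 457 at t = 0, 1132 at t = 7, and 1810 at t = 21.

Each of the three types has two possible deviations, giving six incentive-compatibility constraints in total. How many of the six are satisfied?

6

Moderate (own payoff 1132 − 85×7 = 537): to t=0 gives 457 → no gain ✓; to t=21 gives 1810 − 85×21 = 25 → no gain ✓.
Weak (own payoff 457): to t=7 gives 1132 − 150×7 = 82 → no gain ✓; to t=21 gives 1810 − 150×21 = -1340 → no gain ✓.
Strong (own payoff 1810 − 21×21 = 1369): to t=0 gives 457 → no gain ✓; to t=7 gives 1132 − 21×7 = 985 → no gain ✓.
6 of the 6 constraints hold; this profile is a separating equilibrium.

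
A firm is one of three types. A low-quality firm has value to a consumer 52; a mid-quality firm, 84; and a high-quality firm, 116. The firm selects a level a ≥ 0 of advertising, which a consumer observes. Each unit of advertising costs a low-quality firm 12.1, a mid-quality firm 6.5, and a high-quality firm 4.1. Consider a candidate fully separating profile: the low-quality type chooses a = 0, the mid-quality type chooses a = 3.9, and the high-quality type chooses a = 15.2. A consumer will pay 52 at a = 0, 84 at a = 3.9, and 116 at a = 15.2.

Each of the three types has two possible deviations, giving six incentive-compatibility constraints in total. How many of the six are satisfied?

5

Low-quality (own payoff 52): to a=3.9 gives 84 − 12.1×3.9 = 36.81 → no gain ✓; to a=15.2 gives 116 − 12.1×15.2 = -67.92 → no gain ✓.
Mid-quality (own payoff 84 − 6.5×3.9 = 58.65): to a=0 gives 52 → no gain ✓; to a=15.2 gives 116 − 6.5×15.2 = 17.2 → no gain ✓.
High-quality (own payoff 116 − 4.1×15.2 = 53.68): to a=0 gives 52 → no gain ✓; to a=3.9 gives 84 − 4.1×3.9 = 68.01 → profitable ✗.
5 of the 6 constraints hold; not an equilibrium.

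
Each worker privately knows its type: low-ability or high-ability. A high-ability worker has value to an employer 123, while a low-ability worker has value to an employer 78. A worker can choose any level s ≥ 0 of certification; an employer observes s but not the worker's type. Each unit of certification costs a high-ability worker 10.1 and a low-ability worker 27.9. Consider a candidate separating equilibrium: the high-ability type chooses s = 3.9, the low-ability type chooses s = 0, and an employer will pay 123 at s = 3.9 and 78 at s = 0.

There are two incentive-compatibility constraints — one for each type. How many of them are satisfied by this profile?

2

High-ability type: signal → 123 − 10.1 × 3.9 = 83.61; deviate to 0 → 78. IC holds (83.61 ≥ 78).
Low-ability type: stay at 0 → 78; mimic → 123 − 27.9 × 3.9 = 14.19. IC holds (78 ≥ 14.19).
2 of 2 constraints hold, so this is a separating equilibrium.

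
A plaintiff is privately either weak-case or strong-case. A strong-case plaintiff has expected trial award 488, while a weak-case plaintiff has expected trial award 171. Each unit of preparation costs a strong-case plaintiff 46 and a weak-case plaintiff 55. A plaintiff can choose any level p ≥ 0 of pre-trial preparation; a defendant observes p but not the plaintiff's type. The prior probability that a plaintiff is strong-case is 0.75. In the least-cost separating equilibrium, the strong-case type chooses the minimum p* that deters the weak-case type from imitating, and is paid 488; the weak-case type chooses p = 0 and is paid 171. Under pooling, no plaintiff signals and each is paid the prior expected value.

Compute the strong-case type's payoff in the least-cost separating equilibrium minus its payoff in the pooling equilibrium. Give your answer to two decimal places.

Least-cost separating signal: p* solves 171 = 488 − 55·p*, so p* = (488 − 171)/55 ≈ 5.7636.
Strong-case type's separating payoff: 488 − 46 × p* = 488 − 46 × (488 − 171)/55 = 488 − 14582/55 ≈ 222.8727.
Pooling payoff: 0.75 × 488 + 0.25 × 171 = 408.75.
Difference: 222.8727 − 408.75 = -185.8773, i.e. -185.88 to two decimal places.
The strong-case type would prefer the pooling outcome.

-185.88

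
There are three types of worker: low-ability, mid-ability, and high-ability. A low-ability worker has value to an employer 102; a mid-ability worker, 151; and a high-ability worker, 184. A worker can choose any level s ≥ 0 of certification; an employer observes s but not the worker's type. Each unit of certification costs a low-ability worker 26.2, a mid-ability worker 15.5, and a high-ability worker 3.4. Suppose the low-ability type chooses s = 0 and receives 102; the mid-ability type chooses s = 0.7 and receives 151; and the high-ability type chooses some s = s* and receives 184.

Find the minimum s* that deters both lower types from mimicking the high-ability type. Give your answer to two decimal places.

Mid-ability type (on-path payoff 151 − 15.5×0.7 = 140.15) won't mimic when 140.15 ≥ 184 − 15.5·s*, i.e. s* ≥ 2.83.
Low-ability type (on-path payoff 102) won't mimic when 102 ≥ 184 − 26.2·s*, i.e. s* ≥ 3.13.
Both must hold, so s* = max(3.13, 2.83) = 3.13. The low-ability type's constraint binds.

3.13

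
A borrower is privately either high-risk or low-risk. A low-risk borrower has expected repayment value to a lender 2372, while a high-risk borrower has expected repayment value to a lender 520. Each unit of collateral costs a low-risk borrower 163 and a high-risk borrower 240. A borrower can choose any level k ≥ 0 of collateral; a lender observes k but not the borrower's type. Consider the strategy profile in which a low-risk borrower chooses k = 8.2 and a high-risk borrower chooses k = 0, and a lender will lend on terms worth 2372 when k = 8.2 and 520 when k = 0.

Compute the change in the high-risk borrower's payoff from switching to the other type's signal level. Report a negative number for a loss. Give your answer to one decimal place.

Playing k = 0 the high-risk borrower receives 520.
Deviating to k = 8.2 brings payment 2372 at cost 240 × 8.2 = 1968, netting 404.
Gain from deviating: 404 − 520 = -116.0.
The gain is negative, so the high-risk type's incentive-compatibility constraint is satisfied.

-116.0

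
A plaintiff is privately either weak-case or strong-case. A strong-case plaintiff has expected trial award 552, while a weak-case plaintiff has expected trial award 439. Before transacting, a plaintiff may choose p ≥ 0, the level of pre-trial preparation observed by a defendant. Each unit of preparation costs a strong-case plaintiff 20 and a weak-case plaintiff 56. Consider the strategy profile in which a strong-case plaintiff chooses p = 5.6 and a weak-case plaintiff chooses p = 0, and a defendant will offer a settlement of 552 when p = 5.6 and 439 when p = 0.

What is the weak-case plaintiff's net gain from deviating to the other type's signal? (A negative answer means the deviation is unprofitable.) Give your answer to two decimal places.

Playing p = 0 the weak-case plaintiff receives 439.
Deviating to p = 5.6 brings payment 552 at cost 56 × 5.6 = 313.6, netting 238.4.
Gain from deviating: 238.4 − 439 = -200.60.
The gain is negative, so the weak-case type's incentive-compatibility constraint is satisfied.

-200.60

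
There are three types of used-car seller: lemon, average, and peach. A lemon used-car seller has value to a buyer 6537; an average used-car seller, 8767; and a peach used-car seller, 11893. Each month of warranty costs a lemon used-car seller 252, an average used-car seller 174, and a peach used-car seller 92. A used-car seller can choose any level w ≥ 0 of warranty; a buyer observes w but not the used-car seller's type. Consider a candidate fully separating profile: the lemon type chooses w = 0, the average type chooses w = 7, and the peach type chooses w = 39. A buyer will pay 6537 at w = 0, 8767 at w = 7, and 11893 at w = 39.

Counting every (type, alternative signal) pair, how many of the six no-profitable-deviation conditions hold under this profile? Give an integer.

5

Average (own payoff 8767 − 174×7 = 7549): to w=0 gives 6537 → no gain ✓; to w=39 gives 11893 − 174×39 = 5107 → no gain ✓.
Peach (own payoff 11893 − 92×39 = 8305): to w=0 gives 6537 → no gain ✓; to w=7 gives 8767 − 92×7 = 8123 → no gain ✓.
Lemon (own payoff 6537): to w=7 gives 8767 − 252×7 = 7003 → profitable ✗; to w=39 gives 11893 − 252×39 = 2065 → no gain ✓.
5 of the 6 constraints hold; not an equilibrium.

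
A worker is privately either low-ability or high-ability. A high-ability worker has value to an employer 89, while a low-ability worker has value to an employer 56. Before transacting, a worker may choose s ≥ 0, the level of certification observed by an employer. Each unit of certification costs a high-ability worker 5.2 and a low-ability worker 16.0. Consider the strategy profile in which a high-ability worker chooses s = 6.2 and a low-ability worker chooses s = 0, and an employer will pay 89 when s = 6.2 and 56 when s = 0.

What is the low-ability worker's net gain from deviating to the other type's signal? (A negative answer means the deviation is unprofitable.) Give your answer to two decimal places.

-66.20

Playing s = 0 the low-ability worker receives 56.
Deviating to s = 6.2 brings payment 89 at cost 16.0 × 6.2 = 99.2, netting -10.2.
Gain from deviating: -10.2 − 56 = -66.20.
The gain is negative, so the low-ability type's incentive-compatibility constraint is satisfied.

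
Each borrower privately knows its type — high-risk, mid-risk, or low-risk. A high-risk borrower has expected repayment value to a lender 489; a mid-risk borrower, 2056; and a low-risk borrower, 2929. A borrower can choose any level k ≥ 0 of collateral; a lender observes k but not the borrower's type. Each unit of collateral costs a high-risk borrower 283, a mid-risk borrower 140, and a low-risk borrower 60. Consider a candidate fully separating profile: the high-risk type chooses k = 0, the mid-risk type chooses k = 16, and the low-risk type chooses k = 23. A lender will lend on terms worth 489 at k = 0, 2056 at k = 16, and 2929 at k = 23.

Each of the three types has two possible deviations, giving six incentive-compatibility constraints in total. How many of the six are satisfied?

5

High-risk (own payoff 489): to k=16 gives 2056 − 283×16 = -2472 → no gain ✓; to k=23 gives 2929 − 283×23 = -3580 → no gain ✓.
Low-risk (own payoff 2929 − 60×23 = 1549): to k=0 gives 489 → no gain ✓; to k=16 gives 2056 − 60×16 = 1096 → no gain ✓.
Mid-risk (own payoff 2056 − 140×16 = -184): to k=0 gives 489 → profitable ✗; to k=23 gives 2929 − 140×23 = -291 → no gain ✓.
5 of the 6 constraints hold; not an equilibrium.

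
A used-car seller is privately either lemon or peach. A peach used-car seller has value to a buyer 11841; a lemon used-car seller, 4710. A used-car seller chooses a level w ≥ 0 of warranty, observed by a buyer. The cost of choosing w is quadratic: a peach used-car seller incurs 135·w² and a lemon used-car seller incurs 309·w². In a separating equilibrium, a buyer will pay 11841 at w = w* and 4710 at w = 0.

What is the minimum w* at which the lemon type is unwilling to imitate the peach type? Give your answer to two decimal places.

The lemon type at w = 0 receives 4710; imitating at w* yields 11841 − 309·w*².
Indifference: 4710 = 11841 − 309·w*², so w*² = (11841 − 4710) / 309 ≈ 23.0777.
w* = √23.0777 ≈ 4.80.

4.80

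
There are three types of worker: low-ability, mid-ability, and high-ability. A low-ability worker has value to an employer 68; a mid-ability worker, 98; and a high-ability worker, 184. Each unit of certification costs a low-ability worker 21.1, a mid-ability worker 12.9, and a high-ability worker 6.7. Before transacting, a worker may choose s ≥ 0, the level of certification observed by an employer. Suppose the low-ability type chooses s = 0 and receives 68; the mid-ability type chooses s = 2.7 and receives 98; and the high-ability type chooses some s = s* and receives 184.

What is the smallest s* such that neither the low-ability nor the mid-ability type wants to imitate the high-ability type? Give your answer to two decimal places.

Low-ability type (on-path payoff 68) won't mimic when 68 ≥ 184 − 21.1·s*, i.e. s* ≥ 5.50.
Mid-ability type (on-path payoff 98 − 12.9×2.7 = 63.17) won't mimic when 63.17 ≥ 184 − 12.9·s*, i.e. s* ≥ 9.37.
Both must hold, so s* = max(5.50, 9.37) = 9.37. The mid-ability type's constraint binds.

9.37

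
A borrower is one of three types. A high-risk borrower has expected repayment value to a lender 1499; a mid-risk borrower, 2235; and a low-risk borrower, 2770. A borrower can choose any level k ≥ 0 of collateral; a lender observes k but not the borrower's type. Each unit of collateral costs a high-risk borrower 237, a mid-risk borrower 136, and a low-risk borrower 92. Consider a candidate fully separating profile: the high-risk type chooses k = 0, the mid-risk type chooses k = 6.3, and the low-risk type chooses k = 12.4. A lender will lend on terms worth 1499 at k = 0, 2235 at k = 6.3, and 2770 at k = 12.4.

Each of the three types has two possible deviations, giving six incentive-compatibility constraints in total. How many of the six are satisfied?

4

Low-risk (own payoff 2770 − 92×12.4 = 1629.2): to k=0 gives 1499 → no gain ✓; to k=6.3 gives 2235 − 92×6.3 = 1655.4 → profitable ✗.
High-risk (own payoff 1499): to k=6.3 gives 2235 − 237×6.3 = 741.9 → no gain ✓; to k=12.4 gives 2770 − 237×12.4 = -168.8 → no gain ✓.
Mid-risk (own payoff 2235 − 136×6.3 = 1378.2): to k=0 gives 1499 → profitable ✗; to k=12.4 gives 2770 − 136×12.4 = 1083.6 → no gain ✓.
4 of the 6 constraints hold; not an equilibrium.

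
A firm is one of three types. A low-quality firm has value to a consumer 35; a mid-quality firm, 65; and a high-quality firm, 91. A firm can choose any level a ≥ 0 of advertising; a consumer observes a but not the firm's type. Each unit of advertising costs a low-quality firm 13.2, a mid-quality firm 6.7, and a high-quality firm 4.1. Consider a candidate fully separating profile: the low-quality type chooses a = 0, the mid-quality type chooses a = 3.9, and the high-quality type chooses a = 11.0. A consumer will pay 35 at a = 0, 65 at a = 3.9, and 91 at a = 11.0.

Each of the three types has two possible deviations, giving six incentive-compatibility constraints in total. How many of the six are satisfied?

High-quality (own payoff 91 − 4.1×11.0 = 45.9): to a=0 gives 35 → no gain ✓; to a=3.9 gives 65 − 4.1×3.9 = 49.01 → profitable ✗.
Low-quality (own payoff 35): to a=3.9 gives 65 − 13.2×3.9 = 13.52 → no gain ✓; to a=11.0 gives 91 − 13.2×11.0 = -54.2 → no gain ✓.
Mid-quality (own payoff 65 − 6.7×3.9 = 38.87): to a=0 gives 35 → no gain ✓; to a=11.0 gives 91 − 6.7×11.0 = 17.3 → no gain ✓.
5 of the 6 constraints hold; not an equilibrium.

5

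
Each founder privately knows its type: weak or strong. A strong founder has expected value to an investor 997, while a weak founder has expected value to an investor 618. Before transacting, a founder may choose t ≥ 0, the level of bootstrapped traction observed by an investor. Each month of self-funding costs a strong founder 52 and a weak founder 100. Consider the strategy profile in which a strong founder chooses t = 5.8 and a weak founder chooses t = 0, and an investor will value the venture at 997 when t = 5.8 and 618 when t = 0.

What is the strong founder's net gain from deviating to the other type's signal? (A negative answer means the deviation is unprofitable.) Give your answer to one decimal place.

-77.4

Playing t = 5.8 the strong founder receives 997 − 52 × 5.8 = 695.4.
Deviating to t = 0 yields 618 instead.
Gain from deviating: 618 − 695.4 = -77.4.
The gain is negative, so the strong type's incentive-compatibility constraint is satisfied.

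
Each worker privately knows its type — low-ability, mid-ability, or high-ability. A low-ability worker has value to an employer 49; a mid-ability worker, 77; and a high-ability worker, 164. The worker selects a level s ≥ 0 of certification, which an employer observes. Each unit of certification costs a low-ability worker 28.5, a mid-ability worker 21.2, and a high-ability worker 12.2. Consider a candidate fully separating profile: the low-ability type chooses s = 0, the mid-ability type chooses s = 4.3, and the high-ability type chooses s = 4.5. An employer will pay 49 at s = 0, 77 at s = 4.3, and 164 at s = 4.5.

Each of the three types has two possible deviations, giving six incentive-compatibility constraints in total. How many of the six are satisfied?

4

High-ability (own payoff 164 − 12.2×4.5 = 109.1): to s=0 gives 49 → no gain ✓; to s=4.3 gives 77 − 12.2×4.3 = 24.54 → no gain ✓.
Mid-ability (own payoff 77 − 21.2×4.3 = -14.16): to s=0 gives 49 → profitable ✗; to s=4.5 gives 164 − 21.2×4.5 = 68.6 → profitable ✗.
Low-ability (own payoff 49): to s=4.3 gives 77 − 28.5×4.3 = -45.55 → no gain ✓; to s=4.5 gives 164 − 28.5×4.5 = 35.75 → no gain ✓.
4 of the 6 constraints hold; not an equilibrium.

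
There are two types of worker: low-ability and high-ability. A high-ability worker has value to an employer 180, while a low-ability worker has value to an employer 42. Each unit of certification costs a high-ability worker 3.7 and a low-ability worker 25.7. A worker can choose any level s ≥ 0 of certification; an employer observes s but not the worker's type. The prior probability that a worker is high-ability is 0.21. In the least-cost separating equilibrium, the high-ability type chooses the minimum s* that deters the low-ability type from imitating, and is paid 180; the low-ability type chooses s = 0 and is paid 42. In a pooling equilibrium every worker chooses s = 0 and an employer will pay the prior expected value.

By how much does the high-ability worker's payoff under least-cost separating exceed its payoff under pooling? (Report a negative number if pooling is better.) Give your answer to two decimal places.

89.15

Least-cost separating signal: s* solves 42 = 180 − 25.7·s*, so s* = (180 − 42)/25.7 ≈ 5.3696.
High-ability type's separating payoff: 180 − 3.7 × s* = 180 − 3.7 × (180 − 42)/25.7 = 180 − 510.6/25.7 ≈ 160.1323.
Pooling payoff: 0.21 × 180 + 0.79 × 42 = 70.98.
Difference: 160.1323 − 70.98 = 89.1523, i.e. 89.15 to two decimal places.
The high-ability type prefers to separate.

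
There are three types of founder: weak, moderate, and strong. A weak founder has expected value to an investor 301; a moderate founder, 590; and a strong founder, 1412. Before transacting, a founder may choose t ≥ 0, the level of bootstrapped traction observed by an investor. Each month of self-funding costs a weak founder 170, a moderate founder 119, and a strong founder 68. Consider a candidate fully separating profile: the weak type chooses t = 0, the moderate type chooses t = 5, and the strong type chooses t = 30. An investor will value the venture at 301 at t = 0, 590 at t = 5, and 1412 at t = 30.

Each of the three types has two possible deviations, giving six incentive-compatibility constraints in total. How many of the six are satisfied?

Moderate (own payoff 590 − 119×5 = -5): to t=0 gives 301 → profitable ✗; to t=30 gives 1412 − 119×30 = -2158 → no gain ✓.
Strong (own payoff 1412 − 68×30 = -628): to t=0 gives 301 → profitable ✗; to t=5 gives 590 − 68×5 = 250 → profitable ✗.
Weak (own payoff 301): to t=5 gives 590 − 170×5 = -260 → no gain ✓; to t=30 gives 1412 − 170×30 = -3688 → no gain ✓.
3 of the 6 constraints hold; not an equilibrium.

3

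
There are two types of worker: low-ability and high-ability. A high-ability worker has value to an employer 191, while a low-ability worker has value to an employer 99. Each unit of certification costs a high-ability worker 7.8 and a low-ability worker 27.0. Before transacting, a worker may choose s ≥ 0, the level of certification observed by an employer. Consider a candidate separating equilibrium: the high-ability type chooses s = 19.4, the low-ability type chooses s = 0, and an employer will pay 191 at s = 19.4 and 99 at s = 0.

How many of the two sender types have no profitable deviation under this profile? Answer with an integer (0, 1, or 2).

Low-ability type: stay at 0 → 99; mimic → 191 − 27.0 × 19.4 = -332.8. IC holds (99 ≥ -332.8).
High-ability type: signal → 191 − 7.8 × 19.4 = 39.68; deviate to 0 → 99. IC fails (39.68 < 99).
1 of 2 constraints hold, so this profile is not an equilibrium.

1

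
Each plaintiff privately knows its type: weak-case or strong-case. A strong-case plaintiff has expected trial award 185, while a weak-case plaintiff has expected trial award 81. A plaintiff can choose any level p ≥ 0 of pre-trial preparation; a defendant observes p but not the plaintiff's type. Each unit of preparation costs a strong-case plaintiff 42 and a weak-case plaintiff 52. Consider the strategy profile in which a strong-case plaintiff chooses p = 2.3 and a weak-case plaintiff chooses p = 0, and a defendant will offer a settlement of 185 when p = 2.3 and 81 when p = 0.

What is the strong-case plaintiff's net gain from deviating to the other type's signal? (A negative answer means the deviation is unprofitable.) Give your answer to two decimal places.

Playing p = 2.3 the strong-case plaintiff receives 185 − 42 × 2.3 = 88.4.
Deviating to p = 0 yields 81 instead.
Gain from deviating: 81 − 88.4 = -7.40.
The gain is negative, so the strong-case type's incentive-compatibility constraint is satisfied.

-7.40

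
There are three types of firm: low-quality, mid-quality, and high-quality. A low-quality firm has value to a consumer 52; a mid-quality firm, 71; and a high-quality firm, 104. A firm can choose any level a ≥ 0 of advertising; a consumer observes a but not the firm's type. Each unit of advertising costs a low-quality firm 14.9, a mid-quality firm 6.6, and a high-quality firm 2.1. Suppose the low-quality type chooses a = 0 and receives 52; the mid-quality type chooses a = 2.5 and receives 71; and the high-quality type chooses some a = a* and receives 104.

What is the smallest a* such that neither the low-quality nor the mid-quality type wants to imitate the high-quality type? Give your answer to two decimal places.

Low-quality type (on-path payoff 52) won't mimic when 52 ≥ 104 − 14.9·a*, i.e. a* ≥ 3.49.
Mid-quality type (on-path payoff 71 − 6.6×2.5 = 54.5) won't mimic when 54.5 ≥ 104 − 6.6·a*, i.e. a* ≥ 7.50.
Both must hold, so a* = max(3.49, 7.50) = 7.50. The mid-quality type's constraint binds.

7.50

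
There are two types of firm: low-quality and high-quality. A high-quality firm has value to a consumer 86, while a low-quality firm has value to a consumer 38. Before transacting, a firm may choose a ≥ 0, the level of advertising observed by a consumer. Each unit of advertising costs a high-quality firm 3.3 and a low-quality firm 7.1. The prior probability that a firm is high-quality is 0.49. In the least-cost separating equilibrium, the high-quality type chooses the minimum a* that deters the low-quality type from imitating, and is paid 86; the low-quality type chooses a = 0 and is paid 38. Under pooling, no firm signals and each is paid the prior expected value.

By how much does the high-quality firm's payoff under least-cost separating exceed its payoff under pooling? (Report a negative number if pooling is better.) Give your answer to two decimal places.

2.17

Least-cost separating signal: a* solves 38 = 86 − 7.1·a*, so a* = (86 − 38)/7.1 ≈ 6.7606.
High-quality type's separating payoff: 86 − 3.3 × a* = 86 − 3.3 × (86 − 38)/7.1 = 86 − 158.4/7.1 ≈ 63.6901.
Pooling payoff: 0.49 × 86 + 0.51 × 38 = 61.52.
Difference: 63.6901 − 61.52 = 2.1701, i.e. 2.17 to two decimal places.
The high-quality type prefers to separate.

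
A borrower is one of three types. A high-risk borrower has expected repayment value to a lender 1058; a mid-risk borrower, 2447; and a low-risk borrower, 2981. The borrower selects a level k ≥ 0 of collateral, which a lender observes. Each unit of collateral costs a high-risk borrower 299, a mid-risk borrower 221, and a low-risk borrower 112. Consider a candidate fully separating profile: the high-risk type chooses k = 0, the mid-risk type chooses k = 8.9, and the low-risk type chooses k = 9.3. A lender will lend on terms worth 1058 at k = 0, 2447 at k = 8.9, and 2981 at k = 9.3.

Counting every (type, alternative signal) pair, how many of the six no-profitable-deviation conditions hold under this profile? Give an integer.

High-risk (own payoff 1058): to k=8.9 gives 2447 − 299×8.9 = -214.1 → no gain ✓; to k=9.3 gives 2981 − 299×9.3 = 200.3 → no gain ✓.
Mid-risk (own payoff 2447 − 221×8.9 = 480.1): to k=0 gives 1058 → profitable ✗; to k=9.3 gives 2981 − 221×9.3 = 925.7 → profitable ✗.
Low-risk (own payoff 2981 − 112×9.3 = 1939.4): to k=0 gives 1058 → no gain ✓; to k=8.9 gives 2447 − 112×8.9 = 1450.2 → no gain ✓.
4 of the 6 constraints hold; not an equilibrium.

4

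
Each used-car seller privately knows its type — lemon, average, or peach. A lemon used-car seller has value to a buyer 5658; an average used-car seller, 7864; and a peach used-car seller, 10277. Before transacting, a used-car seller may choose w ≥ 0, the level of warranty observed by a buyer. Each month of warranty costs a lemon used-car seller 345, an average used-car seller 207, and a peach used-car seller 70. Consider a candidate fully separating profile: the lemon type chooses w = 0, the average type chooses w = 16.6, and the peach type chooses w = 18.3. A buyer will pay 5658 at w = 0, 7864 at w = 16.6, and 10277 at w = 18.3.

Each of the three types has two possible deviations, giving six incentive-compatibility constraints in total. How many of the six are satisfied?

Lemon (own payoff 5658): to w=16.6 gives 7864 − 345×16.6 = 2137 → no gain ✓; to w=18.3 gives 10277 − 345×18.3 = 3963.5 → no gain ✓.
Peach (own payoff 10277 − 70×18.3 = 8996): to w=0 gives 5658 → no gain ✓; to w=16.6 gives 7864 − 70×16.6 = 6702 → no gain ✓.
Average (own payoff 7864 − 207×16.6 = 4427.8): to w=0 gives 5658 → profitable ✗; to w=18.3 gives 10277 − 207×18.3 = 6488.9 → profitable ✗.
4 of the 6 constraints hold; not an equilibrium.

4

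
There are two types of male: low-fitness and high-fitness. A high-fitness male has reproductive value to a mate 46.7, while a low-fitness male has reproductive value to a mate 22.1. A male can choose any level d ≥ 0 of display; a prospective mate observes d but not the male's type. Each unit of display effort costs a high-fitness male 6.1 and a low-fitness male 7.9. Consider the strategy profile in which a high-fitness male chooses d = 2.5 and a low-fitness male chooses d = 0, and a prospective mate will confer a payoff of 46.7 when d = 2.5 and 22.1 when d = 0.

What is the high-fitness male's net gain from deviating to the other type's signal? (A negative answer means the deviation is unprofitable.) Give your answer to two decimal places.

-9.35

Playing d = 2.5 the high-fitness male receives 46.7 − 6.1 × 2.5 = 31.45.
Deviating to d = 0 yields 22.1 instead.
Gain from deviating: 22.1 − 31.45 = -9.35.
The gain is negative, so the high-fitness type's incentive-compatibility constraint is satisfied.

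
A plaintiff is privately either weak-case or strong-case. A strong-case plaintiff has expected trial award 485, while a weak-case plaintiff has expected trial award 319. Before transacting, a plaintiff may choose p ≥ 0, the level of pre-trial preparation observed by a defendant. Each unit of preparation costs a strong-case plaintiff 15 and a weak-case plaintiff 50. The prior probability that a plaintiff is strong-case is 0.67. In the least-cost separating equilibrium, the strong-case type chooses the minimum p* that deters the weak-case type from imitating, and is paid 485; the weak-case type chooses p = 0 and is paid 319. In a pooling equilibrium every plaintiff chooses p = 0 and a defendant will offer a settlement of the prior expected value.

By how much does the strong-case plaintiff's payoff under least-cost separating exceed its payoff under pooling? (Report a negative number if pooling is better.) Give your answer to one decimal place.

Least-cost separating signal: p* solves 319 = 485 − 50·p*, so p* = (485 − 319)/50 = 3.32.
Strong-case type's separating payoff: 485 − 15 × p* = 485 − 15 × (485 − 319)/50 = 485 − 2490/50 = 435.2.
Pooling payoff: 0.67 × 485 + 0.33 × 319 = 430.22.
Difference: 435.2 − 430.22 = 4.98, i.e. 5.0 to one decimal place.
The strong-case type prefers to separate.

5.0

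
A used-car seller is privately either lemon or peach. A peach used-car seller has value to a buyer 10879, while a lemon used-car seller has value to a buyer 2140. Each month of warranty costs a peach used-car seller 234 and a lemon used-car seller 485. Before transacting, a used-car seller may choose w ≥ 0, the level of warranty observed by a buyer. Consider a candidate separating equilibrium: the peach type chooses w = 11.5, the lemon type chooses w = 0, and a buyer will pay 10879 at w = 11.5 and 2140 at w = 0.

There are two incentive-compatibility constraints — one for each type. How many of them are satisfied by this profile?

Lemon type: stay at 0 → 2140; mimic → 10879 − 485 × 11.5 = 5301.5. IC fails (2140 < 5301.5).
Peach type: signal → 10879 − 234 × 11.5 = 8188; deviate to 0 → 2140. IC holds (8188 ≥ 2140).
1 of 2 constraints hold, so this profile is not an equilibrium.

1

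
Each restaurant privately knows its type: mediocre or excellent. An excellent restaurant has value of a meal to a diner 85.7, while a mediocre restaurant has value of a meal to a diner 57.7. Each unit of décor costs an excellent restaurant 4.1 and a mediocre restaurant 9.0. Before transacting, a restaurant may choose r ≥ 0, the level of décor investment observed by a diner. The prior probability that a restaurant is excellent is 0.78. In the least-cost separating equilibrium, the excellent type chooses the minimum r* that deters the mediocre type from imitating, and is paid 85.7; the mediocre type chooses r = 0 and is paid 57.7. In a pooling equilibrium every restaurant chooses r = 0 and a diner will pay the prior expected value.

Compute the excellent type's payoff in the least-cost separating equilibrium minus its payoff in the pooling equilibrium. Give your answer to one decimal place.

-6.6

Least-cost separating signal: r* solves 57.7 = 85.7 − 9.0·r*, so r* = (85.7 − 57.7)/9.0 ≈ 3.1111.
Excellent type's separating payoff: 85.7 − 4.1 × r* = 85.7 − 4.1 × (85.7 − 57.7)/9.0 = 85.7 − 114.8/9.0 ≈ 72.944.
Pooling payoff: 0.78 × 85.7 + 0.22 × 57.7 = 79.54.
Difference: 72.944 − 79.54 = -6.596, i.e. -6.6 to one decimal place.
The excellent type would prefer the pooling outcome.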